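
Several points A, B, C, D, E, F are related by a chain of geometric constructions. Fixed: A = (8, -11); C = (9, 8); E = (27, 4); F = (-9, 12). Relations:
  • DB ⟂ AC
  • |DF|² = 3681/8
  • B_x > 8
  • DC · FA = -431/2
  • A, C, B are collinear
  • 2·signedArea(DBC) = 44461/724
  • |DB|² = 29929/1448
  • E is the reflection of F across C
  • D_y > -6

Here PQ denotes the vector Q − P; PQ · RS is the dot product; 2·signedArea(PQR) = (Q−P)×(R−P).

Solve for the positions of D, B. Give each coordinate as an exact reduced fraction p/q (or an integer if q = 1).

B = (3001/362, -1987/362)
D = (15/4, -21/4)

1. D_x = 15/4  [line -17·x + 23·y + 369/2 = 0 ∩ |DF|² = 3681/8]
2. D_y = -21/4  [line -17·x + 23·y + 369/2 = 0 ∩ |DF|² = 3681/8]
   → D = (15/4, -21/4)
3. B_x = 3001/362  [A, C, B are collinear ∩ DB ⟂ AC]
4. B_y = -1987/362  [A, C, B are collinear ∩ DB ⟂ AC]
   → B = (3001/362, -1987/362)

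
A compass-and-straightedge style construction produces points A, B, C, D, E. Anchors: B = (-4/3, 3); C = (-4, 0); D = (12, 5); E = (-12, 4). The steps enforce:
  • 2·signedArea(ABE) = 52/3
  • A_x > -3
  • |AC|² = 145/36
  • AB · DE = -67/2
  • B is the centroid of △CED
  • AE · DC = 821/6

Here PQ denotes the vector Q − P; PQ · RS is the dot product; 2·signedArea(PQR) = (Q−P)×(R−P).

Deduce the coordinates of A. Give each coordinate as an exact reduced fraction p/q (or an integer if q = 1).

1. A_x = -8/3  [2·signedArea(ABE) = 52/3 ∩ AB · DE = -67/2]
2. A_y = 3/2  [2·signedArea(ABE) = 52/3 ∩ AB · DE = -67/2]
   → A = (-8/3, 3/2)

A = (-8/3, 3/2)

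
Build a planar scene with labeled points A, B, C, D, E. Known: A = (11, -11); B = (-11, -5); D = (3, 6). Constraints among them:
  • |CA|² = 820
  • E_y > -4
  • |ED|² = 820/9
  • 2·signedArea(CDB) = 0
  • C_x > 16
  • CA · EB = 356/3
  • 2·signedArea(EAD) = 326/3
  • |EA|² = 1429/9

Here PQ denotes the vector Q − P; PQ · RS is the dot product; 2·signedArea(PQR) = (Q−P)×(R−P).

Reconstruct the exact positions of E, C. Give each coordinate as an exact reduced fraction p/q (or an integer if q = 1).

1. E_x = 1  [line -17·x + -8·y + -29/3 = 0 ∩ |EA|² = 1429/9]
2. E_y = -10/3  [line -17·x + -8·y + -29/3 = 0 ∩ |EA|² = 1429/9]
   → E = (1, -10/3)
3. C_x = 17  [2·signedArea(CDB) = 0 ∩ CA · EB = 356/3]
4. C_y = 17  [2·signedArea(CDB) = 0 ∩ CA · EB = 356/3]
   → C = (17, 17)

C = (17, 17)
E = (1, -10/3)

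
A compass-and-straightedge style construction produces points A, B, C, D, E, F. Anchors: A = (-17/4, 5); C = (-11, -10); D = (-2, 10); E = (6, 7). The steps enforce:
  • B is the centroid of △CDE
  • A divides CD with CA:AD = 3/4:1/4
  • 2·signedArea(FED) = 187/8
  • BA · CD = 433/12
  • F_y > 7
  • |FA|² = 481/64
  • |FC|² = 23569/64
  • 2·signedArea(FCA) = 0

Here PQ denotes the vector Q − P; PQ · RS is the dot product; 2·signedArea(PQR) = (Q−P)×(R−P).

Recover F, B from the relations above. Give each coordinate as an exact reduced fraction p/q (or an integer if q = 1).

1. F_x = -25/8  [2·signedArea(FCA) = 0 ∩ 2·signedArea(FED) = 187/8]
2. F_y = 15/2  [2·signedArea(FCA) = 0 ∩ 2·signedArea(FED) = 187/8]
   → F = (-25/8, 15/2)
3. B_x = -7/3  [B is the centroid of △CDE]
4. B_y = 7/3  [B is the centroid of △CDE]
   → B = (-7/3, 7/3)

B = (-7/3, 7/3)
F = (-25/8, 15/2)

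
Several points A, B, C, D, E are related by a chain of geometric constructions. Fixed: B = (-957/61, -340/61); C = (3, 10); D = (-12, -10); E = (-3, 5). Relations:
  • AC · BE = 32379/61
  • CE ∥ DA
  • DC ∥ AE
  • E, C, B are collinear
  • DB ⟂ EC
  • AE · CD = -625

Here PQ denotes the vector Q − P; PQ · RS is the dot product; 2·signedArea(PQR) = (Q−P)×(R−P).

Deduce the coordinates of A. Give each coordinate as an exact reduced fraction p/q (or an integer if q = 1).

1. A_x = -18  [DC ∥ AE ∩ CE ∥ DA]
2. A_y = -15  [DC ∥ AE ∩ CE ∥ DA]
   → A = (-18, -15)

A = (-18, -15)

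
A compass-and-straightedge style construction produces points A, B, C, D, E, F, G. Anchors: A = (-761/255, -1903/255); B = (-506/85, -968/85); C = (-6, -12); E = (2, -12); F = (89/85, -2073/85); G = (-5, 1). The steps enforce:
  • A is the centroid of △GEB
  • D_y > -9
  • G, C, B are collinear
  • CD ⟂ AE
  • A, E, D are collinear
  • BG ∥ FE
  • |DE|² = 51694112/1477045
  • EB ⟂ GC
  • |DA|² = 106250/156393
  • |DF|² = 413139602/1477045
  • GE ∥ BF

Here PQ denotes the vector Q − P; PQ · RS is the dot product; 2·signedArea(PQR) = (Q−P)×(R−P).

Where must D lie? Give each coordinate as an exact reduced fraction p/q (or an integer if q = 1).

D = (-3507674/1477045, -11842352/1477045)

1. D_x = -3507674/1477045  [A, E, D are collinear ∩ CD ⟂ AE]
2. D_y = -11842352/1477045  [A, E, D are collinear ∩ CD ⟂ AE]
   → D = (-3507674/1477045, -11842352/1477045)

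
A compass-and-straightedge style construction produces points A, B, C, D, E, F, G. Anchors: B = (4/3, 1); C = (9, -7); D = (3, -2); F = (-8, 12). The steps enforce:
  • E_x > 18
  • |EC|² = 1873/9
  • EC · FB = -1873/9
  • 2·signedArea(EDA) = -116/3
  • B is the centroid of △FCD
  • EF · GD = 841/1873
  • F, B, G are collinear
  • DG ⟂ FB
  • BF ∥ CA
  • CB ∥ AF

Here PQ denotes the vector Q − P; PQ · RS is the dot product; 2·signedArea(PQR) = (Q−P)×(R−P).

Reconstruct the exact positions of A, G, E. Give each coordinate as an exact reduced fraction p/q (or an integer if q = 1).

1. A_x = -1/3  [CB ∥ AF ∩ BF ∥ CA]
2. A_y = 4  [CB ∥ AF ∩ BF ∥ CA]
   → A = (-1/3, 4)
3. G_x = 6576/1873  [F, B, G are collinear ∩ DG ⟂ FB]
4. G_y = -2934/1873  [F, B, G are collinear ∩ DG ⟂ FB]
   → G = (6576/1873, -2934/1873)
5. E_x = 55/3  [2·signedArea(EDA) = -116/3 ∩ EF · GD = 841/1873]
6. E_y = -18  [2·signedArea(EDA) = -116/3 ∩ EF · GD = 841/1873]
   → E = (55/3, -18)

A = (-1/3, 4)
E = (55/3, -18)
G = (6576/1873, -2934/1873)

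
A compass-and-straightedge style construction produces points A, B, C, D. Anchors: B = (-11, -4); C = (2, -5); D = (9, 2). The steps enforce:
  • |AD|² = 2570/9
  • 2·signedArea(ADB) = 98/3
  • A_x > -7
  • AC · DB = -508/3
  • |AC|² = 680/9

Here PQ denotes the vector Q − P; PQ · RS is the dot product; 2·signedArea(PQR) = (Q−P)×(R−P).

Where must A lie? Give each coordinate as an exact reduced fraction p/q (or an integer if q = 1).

1. A_x = -20/3  [2·signedArea(ADB) = 98/3 ∩ AC · DB = -508/3]
2. A_y = -13/3  [2·signedArea(ADB) = 98/3 ∩ AC · DB = -508/3]
   → A = (-20/3, -13/3)

A = (-20/3, -13/3)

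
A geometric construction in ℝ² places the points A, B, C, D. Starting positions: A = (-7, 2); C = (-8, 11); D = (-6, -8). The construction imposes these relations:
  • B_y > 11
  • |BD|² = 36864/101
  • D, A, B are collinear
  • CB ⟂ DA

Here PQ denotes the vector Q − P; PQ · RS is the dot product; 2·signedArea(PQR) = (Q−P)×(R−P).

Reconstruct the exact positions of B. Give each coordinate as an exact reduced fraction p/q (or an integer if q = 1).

B = (-798/101, 1112/101)

1. B_x = -798/101  [D, A, B are collinear ∩ CB ⟂ DA]
2. B_y = 1112/101  [D, A, B are collinear ∩ CB ⟂ DA]
   → B = (-798/101, 1112/101)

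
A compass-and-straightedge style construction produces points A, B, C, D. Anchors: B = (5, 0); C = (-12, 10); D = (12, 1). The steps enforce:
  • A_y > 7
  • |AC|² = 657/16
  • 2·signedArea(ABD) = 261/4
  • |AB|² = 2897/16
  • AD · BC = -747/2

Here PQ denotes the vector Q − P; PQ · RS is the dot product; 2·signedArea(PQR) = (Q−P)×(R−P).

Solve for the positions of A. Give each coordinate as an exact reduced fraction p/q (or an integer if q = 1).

1. A_x = -6  [AD · BC = -747/2 ∩ 2·signedArea(ABD) = 261/4]
2. A_y = 31/4  [AD · BC = -747/2 ∩ 2·signedArea(ABD) = 261/4]
   → A = (-6, 31/4)

A = (-6, 31/4)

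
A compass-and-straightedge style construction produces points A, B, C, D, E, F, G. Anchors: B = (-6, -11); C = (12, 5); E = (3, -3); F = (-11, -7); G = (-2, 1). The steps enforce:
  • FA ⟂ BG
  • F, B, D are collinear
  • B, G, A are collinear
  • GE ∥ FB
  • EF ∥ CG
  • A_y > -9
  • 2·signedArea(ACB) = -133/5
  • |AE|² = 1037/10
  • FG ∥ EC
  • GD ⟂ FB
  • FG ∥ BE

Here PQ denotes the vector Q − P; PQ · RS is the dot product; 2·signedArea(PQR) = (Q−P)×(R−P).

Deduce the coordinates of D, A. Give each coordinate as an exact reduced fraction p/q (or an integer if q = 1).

1. D_x = -386/41  [F, B, D are collinear ∩ GD ⟂ FB]
2. D_y = -339/41  [F, B, D are collinear ∩ GD ⟂ FB]
   → D = (-386/41, -339/41)
3. A_x = -53/10  [B, G, A are collinear ∩ FA ⟂ BG]
4. A_y = -89/10  [B, G, A are collinear ∩ FA ⟂ BG]
   → A = (-53/10, -89/10)

A = (-53/10, -89/10)
D = (-386/41, -339/41)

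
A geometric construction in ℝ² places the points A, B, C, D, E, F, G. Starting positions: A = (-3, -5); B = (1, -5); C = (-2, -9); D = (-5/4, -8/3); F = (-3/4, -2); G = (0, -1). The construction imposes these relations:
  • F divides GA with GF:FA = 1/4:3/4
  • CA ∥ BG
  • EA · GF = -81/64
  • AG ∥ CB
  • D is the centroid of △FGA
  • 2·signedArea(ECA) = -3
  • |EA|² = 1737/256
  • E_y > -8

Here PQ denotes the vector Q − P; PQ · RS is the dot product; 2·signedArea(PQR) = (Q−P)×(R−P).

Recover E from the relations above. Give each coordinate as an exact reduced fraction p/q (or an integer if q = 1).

E = (-27/16, -29/4)

1. E_x = -27/16  [2·signedArea(ECA) = -3 ∩ EA · GF = -81/64]
2. E_y = -29/4  [2·signedArea(ECA) = -3 ∩ EA · GF = -81/64]
   → E = (-27/16, -29/4)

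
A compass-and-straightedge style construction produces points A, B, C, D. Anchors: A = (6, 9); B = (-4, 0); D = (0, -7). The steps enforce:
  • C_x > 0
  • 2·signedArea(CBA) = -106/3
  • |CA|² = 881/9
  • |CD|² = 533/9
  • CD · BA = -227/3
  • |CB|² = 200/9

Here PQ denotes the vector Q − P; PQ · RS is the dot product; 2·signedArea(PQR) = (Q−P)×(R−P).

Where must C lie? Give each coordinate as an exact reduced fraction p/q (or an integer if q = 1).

C = (2/3, 2/3)

1. C_x = 2/3  [CD · BA = -227/3 ∩ 2·signedArea(CBA) = -106/3]
2. C_y = 2/3  [CD · BA = -227/3 ∩ 2·signedArea(CBA) = -106/3]
   → C = (2/3, 2/3)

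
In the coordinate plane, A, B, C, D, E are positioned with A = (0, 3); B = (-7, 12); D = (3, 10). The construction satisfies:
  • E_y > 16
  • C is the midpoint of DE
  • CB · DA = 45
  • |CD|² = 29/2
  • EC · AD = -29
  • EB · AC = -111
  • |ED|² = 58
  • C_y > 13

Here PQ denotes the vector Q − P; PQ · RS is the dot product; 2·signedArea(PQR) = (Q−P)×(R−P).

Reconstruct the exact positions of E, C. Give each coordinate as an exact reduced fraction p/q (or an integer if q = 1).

C = (9/2, 27/2)
E = (6, 17)

1. C_x = 9/2  [line 3·x + 7·y + -108 = 0 ∩ |CD|² = 29/2]
2. C_y = 27/2  [line 3·x + 7·y + -108 = 0 ∩ |CD|² = 29/2]
   → C = (9/2, 27/2)
3. E_x = 6  [EC · AD = -29 ∩ C is the midpoint of DE]
4. E_y = 17  [EC · AD = -29 ∩ C is the midpoint of DE]
   → E = (6, 17)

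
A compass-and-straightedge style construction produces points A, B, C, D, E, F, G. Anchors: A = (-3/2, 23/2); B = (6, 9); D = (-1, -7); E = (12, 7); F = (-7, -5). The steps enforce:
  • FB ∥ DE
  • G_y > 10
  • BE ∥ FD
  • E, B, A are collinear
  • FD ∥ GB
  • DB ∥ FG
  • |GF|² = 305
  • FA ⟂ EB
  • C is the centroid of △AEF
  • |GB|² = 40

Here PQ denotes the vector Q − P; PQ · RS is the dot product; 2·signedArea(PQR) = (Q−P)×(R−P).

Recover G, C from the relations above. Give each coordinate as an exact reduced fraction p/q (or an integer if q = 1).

1. G_x = 0  [FD ∥ GB ∩ DB ∥ FG]
2. G_y = 11  [FD ∥ GB ∩ DB ∥ FG]
   → G = (0, 11)
3. C_x = 7/6  [C is the centroid of △AEF]
4. C_y = 9/2  [C is the centroid of △AEF]
   → C = (7/6, 9/2)

C = (7/6, 9/2)
G = (0, 11)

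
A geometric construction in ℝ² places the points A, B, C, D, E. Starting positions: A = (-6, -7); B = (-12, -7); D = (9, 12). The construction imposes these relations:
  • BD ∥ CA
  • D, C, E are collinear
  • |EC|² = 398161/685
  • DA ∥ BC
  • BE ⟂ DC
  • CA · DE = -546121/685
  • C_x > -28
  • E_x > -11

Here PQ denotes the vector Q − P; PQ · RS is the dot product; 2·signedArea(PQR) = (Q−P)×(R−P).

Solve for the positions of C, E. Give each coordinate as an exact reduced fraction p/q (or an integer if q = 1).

1. C_x = -27  [BD ∥ CA ∩ DA ∥ BC]
2. C_y = -26  [BD ∥ CA ∩ DA ∥ BC]
   → C = (-27, -26)
3. E_x = -7137/685  [D, C, E are collinear ∩ BE ⟂ DC]
4. E_y = -5821/685  [D, C, E are collinear ∩ BE ⟂ DC]
   → E = (-7137/685, -5821/685)

C = (-27, -26)
E = (-7137/685, -5821/685)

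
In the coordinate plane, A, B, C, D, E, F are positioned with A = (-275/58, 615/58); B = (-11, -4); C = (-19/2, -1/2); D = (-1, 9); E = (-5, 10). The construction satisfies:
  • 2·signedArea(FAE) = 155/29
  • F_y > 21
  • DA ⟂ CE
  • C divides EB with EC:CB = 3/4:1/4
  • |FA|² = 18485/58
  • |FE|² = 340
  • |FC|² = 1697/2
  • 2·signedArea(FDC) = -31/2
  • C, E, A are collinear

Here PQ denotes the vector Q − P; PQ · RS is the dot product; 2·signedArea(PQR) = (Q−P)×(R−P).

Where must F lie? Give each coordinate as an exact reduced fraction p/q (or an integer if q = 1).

1. F_x = 9  [2·signedArea(FAE) = 155/29 ∩ 2·signedArea(FDC) = -31/2]
2. F_y = 22  [2·signedArea(FAE) = 155/29 ∩ 2·signedArea(FDC) = -31/2]
   → F = (9, 22)

F = (9, 22)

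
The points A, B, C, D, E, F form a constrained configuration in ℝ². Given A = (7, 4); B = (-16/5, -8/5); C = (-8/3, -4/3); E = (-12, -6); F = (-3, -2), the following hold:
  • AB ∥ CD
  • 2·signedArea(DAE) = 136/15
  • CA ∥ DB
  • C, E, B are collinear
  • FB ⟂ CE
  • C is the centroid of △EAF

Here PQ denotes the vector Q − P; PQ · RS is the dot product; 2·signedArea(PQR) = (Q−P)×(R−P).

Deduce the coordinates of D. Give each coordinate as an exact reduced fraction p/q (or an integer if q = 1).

D = (-193/15, -104/15)

1. D_x = -193/15  [CA ∥ DB ∩ AB ∥ CD]
2. D_y = -104/15  [CA ∥ DB ∩ AB ∥ CD]
   → D = (-193/15, -104/15)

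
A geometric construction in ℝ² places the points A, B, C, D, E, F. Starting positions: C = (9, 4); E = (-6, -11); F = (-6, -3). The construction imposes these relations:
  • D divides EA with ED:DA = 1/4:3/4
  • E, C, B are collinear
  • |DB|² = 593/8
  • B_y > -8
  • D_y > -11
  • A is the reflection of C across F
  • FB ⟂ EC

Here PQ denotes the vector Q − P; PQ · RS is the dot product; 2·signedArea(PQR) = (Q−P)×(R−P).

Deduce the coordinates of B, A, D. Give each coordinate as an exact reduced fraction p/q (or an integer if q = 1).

1. B_x = -2  [E, C, B are collinear ∩ FB ⟂ EC]
2. B_y = -7  [E, C, B are collinear ∩ FB ⟂ EC]
   → B = (-2, -7)
3. A_x = -21  [A is the reflection of C across F]
4. A_y = -10  [A is the reflection of C across F]
   → A = (-21, -10)
5. D_x = -39/4  [D divides EA with ED:DA = 1/4:3/4]
6. D_y = -43/4  [D divides EA with ED:DA = 1/4:3/4]
   → D = (-39/4, -43/4)

A = (-21, -10)
B = (-2, -7)
D = (-39/4, -43/4)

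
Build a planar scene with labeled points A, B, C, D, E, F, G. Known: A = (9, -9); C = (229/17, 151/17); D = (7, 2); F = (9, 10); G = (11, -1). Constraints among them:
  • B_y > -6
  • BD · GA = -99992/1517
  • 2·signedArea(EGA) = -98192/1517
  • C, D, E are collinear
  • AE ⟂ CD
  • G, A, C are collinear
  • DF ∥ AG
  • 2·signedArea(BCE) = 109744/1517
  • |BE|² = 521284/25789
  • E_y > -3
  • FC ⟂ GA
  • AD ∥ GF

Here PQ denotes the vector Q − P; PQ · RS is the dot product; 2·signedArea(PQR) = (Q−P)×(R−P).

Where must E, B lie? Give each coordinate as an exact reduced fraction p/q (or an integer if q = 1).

1. E_x = 63153/25789  [C, D, E are collinear ∩ AE ⟂ CD]
2. E_y = -73261/25789  [C, D, E are collinear ∩ AE ⟂ CD]
   → E = (63153/25789, -73261/25789)
3. B_x = 147627/25789  [2·signedArea(BCE) = 109744/1517 ∩ BD · GA = -99992/1517]
4. B_y = -152681/25789  [2·signedArea(BCE) = 109744/1517 ∩ BD · GA = -99992/1517]
   → B = (147627/25789, -152681/25789)

B = (147627/25789, -152681/25789)
E = (63153/25789, -73261/25789)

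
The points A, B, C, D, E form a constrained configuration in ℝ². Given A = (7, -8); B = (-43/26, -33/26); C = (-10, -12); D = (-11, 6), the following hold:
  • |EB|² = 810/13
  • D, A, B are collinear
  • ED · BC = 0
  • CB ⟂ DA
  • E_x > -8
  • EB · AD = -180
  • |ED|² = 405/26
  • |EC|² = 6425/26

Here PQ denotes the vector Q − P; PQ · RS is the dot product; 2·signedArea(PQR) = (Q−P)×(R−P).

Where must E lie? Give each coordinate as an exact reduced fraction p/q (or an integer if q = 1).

1. E_x = -205/26  [ED · BC = 0 ∩ EB · AD = -180]
2. E_y = 93/26  [ED · BC = 0 ∩ EB · AD = -180]
   → E = (-205/26, 93/26)

E = (-205/26, 93/26)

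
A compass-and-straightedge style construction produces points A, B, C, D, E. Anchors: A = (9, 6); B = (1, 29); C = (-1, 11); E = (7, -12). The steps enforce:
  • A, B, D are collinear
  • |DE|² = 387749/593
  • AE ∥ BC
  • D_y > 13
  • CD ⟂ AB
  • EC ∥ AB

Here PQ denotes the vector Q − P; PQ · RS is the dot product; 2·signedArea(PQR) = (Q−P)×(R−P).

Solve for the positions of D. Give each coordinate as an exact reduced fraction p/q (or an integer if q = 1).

1. D_x = 3777/593  [A, B, D are collinear ∩ CD ⟂ AB]
2. D_y = 8043/593  [A, B, D are collinear ∩ CD ⟂ AB]
   → D = (3777/593, 8043/593)

D = (3777/593, 8043/593)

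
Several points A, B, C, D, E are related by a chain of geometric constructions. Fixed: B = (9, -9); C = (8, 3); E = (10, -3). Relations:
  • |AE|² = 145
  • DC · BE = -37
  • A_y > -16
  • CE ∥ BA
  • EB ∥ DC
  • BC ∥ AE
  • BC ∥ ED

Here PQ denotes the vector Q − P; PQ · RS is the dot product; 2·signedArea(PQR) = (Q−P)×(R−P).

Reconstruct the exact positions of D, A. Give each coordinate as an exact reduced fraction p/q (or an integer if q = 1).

A = (11, -15)
D = (9, 9)

1. D_x = 9  [EB ∥ DC ∩ BC ∥ ED]
2. D_y = 9  [EB ∥ DC ∩ BC ∥ ED]
   → D = (9, 9)
3. A_x = 11  [BC ∥ AE ∩ CE ∥ BA]
4. A_y = -15  [BC ∥ AE ∩ CE ∥ BA]
   → A = (11, -15)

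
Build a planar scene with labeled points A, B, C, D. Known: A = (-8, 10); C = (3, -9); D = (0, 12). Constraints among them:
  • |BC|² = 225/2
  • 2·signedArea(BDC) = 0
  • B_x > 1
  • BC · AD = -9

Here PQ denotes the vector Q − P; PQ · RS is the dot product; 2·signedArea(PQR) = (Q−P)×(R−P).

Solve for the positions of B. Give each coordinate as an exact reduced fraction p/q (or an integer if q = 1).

1. B_x = 3/2  [2·signedArea(BDC) = 0 ∩ BC · AD = -9]
2. B_y = 3/2  [2·signedArea(BDC) = 0 ∩ BC · AD = -9]
   → B = (3/2, 3/2)

B = (3/2, 3/2)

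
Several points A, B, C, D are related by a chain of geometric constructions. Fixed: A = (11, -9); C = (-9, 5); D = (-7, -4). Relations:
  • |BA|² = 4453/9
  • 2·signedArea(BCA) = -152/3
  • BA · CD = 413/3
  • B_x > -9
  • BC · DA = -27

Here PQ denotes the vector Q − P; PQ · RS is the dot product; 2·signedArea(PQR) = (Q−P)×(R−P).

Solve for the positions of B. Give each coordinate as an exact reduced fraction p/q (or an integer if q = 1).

B = (-25/3, 2)

1. B_x = -25/3  [2·signedArea(BCA) = -152/3 ∩ BC · DA = -27]
2. B_y = 2  [2·signedArea(BCA) = -152/3 ∩ BC · DA = -27]
   → B = (-25/3, 2)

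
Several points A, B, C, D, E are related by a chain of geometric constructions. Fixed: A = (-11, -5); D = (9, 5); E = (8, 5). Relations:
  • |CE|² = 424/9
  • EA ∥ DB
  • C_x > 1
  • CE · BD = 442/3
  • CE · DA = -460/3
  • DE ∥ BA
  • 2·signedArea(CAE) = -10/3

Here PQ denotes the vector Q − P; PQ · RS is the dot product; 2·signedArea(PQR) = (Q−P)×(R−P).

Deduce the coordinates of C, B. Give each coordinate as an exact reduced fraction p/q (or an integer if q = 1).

B = (-10, -5)
C = (2, 5/3)

1. C_x = 2  [CE · DA = -460/3 ∩ 2·signedArea(CAE) = -10/3]
2. C_y = 5/3  [CE · DA = -460/3 ∩ 2·signedArea(CAE) = -10/3]
   → C = (2, 5/3)
3. B_x = -10  [CE · BD = 442/3 ∩ DE ∥ BA]
4. B_y = -5  [CE · BD = 442/3 ∩ DE ∥ BA]
   → B = (-10, -5)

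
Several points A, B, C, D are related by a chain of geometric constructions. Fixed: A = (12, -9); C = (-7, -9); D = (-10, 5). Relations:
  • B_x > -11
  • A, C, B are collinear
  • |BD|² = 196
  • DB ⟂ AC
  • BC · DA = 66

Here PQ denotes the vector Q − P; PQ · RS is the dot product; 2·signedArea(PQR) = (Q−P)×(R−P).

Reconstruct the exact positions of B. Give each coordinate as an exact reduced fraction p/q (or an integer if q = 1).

B = (-10, -9)

1. B_x = -10  [A, C, B are collinear ∩ DB ⟂ AC]
2. B_y = -9  [A, C, B are collinear ∩ DB ⟂ AC]
   → B = (-10, -9)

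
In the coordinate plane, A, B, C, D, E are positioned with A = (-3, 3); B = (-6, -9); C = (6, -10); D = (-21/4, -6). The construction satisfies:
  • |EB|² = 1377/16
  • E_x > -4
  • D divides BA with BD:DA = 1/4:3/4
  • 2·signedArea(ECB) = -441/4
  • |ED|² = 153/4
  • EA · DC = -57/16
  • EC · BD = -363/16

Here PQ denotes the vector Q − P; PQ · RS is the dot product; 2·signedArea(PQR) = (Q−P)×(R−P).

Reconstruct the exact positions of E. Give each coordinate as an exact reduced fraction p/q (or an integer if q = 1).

E = (-15/4, 0)

1. E_x = -15/4  [EC · BD = -363/16 ∩ 2·signedArea(ECB) = -441/4]
2. E_y = 0  [EC · BD = -363/16 ∩ 2·signedArea(ECB) = -441/4]
   → E = (-15/4, 0)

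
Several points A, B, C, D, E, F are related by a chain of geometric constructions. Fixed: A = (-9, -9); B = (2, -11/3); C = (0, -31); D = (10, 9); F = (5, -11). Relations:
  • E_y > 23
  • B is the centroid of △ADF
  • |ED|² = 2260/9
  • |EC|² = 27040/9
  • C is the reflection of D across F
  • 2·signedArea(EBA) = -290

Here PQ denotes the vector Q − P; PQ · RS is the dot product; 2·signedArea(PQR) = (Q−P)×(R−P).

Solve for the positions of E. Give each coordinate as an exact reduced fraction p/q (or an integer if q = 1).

E = (4, 71/3)

1. E_x = 4  [line 16/3·x + -11·y + 239 = 0 ∩ |ED|² = 2260/9]
2. E_y = 71/3  [line 16/3·x + -11·y + 239 = 0 ∩ |ED|² = 2260/9]
   → E = (4, 71/3)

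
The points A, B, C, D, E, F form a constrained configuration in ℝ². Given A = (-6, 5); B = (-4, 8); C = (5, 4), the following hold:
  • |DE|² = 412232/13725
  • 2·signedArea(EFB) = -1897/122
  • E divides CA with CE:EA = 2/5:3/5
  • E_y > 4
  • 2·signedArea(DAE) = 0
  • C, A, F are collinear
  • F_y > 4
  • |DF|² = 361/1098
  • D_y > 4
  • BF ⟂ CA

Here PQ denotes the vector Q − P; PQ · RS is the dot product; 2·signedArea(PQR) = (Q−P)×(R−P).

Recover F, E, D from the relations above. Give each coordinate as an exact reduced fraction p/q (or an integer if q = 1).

D = (-889/183, 896/183)
E = (3/5, 22/5)
F = (-523/122, 591/122)

1. F_x = -523/122  [C, A, F are collinear ∩ BF ⟂ CA]
2. F_y = 591/122  [C, A, F are collinear ∩ BF ⟂ CA]
   → F = (-523/122, 591/122)
3. E_x = 3/5  [E divides CA with CE:EA = 2/5:3/5]
4. E_y = 22/5  [E divides CA with CE:EA = 2/5:3/5]
   → E = (3/5, 22/5)
5. D_x = -889/183  [line 3/5·x + 33/5·y + -147/5 = 0 ∩ |DE|² = 412232/13725]
6. D_y = 896/183  [line 3/5·x + 33/5·y + -147/5 = 0 ∩ |DE|² = 412232/13725]
   → D = (-889/183, 896/183)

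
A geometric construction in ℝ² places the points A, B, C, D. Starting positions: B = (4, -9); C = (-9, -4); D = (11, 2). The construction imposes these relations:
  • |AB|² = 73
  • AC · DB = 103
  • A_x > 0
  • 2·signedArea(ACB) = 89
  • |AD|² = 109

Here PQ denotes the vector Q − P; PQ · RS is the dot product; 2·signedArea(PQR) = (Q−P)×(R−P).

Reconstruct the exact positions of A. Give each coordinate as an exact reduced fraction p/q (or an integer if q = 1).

1. A_x = 1  [2·signedArea(ACB) = 89 ∩ AC · DB = 103]
2. A_y = -1  [2·signedArea(ACB) = 89 ∩ AC · DB = 103]
   → A = (1, -1)

A = (1, -1)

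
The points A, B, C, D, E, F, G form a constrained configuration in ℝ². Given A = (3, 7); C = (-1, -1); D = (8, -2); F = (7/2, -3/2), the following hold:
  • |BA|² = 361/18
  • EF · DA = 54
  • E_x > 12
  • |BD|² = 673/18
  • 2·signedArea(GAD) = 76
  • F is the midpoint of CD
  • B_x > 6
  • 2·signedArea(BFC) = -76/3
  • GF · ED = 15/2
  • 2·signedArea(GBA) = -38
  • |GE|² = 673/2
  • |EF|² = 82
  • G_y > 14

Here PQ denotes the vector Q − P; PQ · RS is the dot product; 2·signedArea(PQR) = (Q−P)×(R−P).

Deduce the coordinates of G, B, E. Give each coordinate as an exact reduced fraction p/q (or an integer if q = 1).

B = (37/6, 23/6)
E = (25/2, -5/2)
G = (7, 15)

1. B_x = 37/6  [line -1/2·x + -9/2·y + 61/3 = 0 ∩ |BA|² = 361/18]
2. B_y = 23/6  [line -1/2·x + -9/2·y + 61/3 = 0 ∩ |BA|² = 361/18]
   → B = (37/6, 23/6)
3. E_x = 25/2  [line 5·x + -9·y + -85 = 0 ∩ |EF|² = 82]
4. E_y = -5/2  [line 5·x + -9·y + -85 = 0 ∩ |EF|² = 82]
   → E = (25/2, -5/2)
5. G_x = 7  [2·signedArea(GBA) = -38 ∩ 2·signedArea(GAD) = 76]
6. G_y = 15  [2·signedArea(GBA) = -38 ∩ 2·signedArea(GAD) = 76]
   → G = (7, 15)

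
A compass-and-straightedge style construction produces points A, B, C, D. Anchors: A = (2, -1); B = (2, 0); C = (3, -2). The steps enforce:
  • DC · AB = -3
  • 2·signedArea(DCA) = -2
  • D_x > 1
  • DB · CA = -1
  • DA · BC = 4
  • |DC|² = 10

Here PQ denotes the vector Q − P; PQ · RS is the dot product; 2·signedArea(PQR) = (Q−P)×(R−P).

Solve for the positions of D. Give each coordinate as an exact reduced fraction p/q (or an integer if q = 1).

D = (2, 1)

1. D_x = 2  [DB · CA = -1 ∩ DC · AB = -3]
2. D_y = 1  [DB · CA = -1 ∩ DC · AB = -3]
   → D = (2, 1)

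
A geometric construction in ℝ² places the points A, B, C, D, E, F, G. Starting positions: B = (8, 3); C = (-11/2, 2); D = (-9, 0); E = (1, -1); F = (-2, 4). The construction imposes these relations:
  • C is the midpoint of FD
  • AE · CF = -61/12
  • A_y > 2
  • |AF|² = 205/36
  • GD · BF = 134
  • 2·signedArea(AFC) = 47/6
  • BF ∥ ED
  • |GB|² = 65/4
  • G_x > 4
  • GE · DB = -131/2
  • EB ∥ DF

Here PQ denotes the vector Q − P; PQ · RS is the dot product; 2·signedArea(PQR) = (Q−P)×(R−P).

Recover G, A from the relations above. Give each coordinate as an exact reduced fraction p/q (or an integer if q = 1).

1. G_x = 9/2  [GD · BF = 134 ∩ GE · DB = -131/2]
2. G_y = 1  [GD · BF = 134 ∩ GE · DB = -131/2]
   → G = (9/2, 1)
3. A_x = 1/6  [AE · CF = -61/12 ∩ 2·signedArea(AFC) = 47/6]
4. A_y = 3  [AE · CF = -61/12 ∩ 2·signedArea(AFC) = 47/6]
   → A = (1/6, 3)

A = (1/6, 3)
G = (9/2, 1)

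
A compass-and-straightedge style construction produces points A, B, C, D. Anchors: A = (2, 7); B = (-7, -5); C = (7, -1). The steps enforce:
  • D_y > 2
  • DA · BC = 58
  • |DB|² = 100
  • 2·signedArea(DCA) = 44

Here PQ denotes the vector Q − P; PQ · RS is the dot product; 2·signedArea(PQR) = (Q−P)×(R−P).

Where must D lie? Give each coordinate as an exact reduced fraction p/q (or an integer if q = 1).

D = (-1, 3)

1. D_x = -1  [DA · BC = 58 ∩ 2·signedArea(DCA) = 44]
2. D_y = 3  [DA · BC = 58 ∩ 2·signedArea(DCA) = 44]
   → D = (-1, 3)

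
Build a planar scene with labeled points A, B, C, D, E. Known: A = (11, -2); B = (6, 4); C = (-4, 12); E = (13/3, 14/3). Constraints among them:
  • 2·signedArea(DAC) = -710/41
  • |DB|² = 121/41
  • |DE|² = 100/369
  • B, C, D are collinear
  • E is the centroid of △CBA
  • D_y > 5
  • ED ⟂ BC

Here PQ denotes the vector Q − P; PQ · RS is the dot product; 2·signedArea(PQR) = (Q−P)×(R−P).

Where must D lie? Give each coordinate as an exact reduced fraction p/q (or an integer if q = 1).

1. D_x = 191/41  [B, C, D are collinear ∩ ED ⟂ BC]
2. D_y = 208/41  [B, C, D are collinear ∩ ED ⟂ BC]
   → D = (191/41, 208/41)

D = (191/41, 208/41)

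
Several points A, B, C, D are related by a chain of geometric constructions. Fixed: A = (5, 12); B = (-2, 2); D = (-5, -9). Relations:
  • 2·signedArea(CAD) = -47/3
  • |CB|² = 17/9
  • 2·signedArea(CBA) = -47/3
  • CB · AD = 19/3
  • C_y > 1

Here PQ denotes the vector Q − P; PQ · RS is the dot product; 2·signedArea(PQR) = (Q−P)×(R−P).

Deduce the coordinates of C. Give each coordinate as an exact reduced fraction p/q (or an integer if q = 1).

C = (-2/3, 5/3)

1. C_x = -2/3  [2·signedArea(CAD) = -47/3 ∩ 2·signedArea(CBA) = -47/3]
2. C_y = 5/3  [2·signedArea(CAD) = -47/3 ∩ 2·signedArea(CBA) = -47/3]
   → C = (-2/3, 5/3)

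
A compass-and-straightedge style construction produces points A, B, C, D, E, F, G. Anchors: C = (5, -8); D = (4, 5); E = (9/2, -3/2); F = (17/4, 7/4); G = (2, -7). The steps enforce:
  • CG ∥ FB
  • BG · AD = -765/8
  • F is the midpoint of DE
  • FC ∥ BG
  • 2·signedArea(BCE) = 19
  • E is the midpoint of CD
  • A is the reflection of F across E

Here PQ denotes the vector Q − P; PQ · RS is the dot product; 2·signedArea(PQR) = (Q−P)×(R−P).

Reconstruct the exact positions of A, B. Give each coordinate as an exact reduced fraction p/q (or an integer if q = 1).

A = (19/4, -19/4)
B = (5/4, 11/4)

1. A_x = 19/4  [A is the reflection of F across E]
2. A_y = -19/4  [A is the reflection of F across E]
   → A = (19/4, -19/4)
3. B_x = 5/4  [FC ∥ BG ∩ CG ∥ FB]
4. B_y = 11/4  [FC ∥ BG ∩ CG ∥ FB]
   → B = (5/4, 11/4)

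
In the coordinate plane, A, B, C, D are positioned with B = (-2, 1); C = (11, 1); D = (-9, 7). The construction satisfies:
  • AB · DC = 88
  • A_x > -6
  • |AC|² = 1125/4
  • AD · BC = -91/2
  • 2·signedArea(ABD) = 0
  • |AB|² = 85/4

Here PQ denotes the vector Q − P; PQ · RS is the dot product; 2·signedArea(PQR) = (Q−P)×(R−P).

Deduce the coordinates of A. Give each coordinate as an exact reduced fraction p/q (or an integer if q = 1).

1. A_x = -11/2  [2·signedArea(ABD) = 0 ∩ AD · BC = -91/2]
2. A_y = 4  [2·signedArea(ABD) = 0 ∩ AD · BC = -91/2]
   → A = (-11/2, 4)

A = (-11/2, 4)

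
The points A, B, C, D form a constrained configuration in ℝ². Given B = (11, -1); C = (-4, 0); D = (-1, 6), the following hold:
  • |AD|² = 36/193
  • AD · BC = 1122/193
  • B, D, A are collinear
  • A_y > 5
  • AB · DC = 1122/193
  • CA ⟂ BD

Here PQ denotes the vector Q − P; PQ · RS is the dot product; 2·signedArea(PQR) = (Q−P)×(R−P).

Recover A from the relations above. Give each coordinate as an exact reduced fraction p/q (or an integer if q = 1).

1. A_x = -121/193  [B, D, A are collinear ∩ CA ⟂ BD]
2. A_y = 1116/193  [B, D, A are collinear ∩ CA ⟂ BD]
   → A = (-121/193, 1116/193)

A = (-121/193, 1116/193)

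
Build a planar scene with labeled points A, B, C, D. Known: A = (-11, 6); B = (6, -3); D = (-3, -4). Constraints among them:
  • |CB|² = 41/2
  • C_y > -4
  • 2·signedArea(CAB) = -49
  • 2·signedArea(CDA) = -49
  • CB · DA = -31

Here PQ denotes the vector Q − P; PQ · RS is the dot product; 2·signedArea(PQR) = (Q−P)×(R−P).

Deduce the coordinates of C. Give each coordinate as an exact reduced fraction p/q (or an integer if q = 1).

1. C_x = 3/2  [2·signedArea(CDA) = -49 ∩ CB · DA = -31]
2. C_y = -7/2  [2·signedArea(CDA) = -49 ∩ CB · DA = -31]
   → C = (3/2, -7/2)

C = (3/2, -7/2)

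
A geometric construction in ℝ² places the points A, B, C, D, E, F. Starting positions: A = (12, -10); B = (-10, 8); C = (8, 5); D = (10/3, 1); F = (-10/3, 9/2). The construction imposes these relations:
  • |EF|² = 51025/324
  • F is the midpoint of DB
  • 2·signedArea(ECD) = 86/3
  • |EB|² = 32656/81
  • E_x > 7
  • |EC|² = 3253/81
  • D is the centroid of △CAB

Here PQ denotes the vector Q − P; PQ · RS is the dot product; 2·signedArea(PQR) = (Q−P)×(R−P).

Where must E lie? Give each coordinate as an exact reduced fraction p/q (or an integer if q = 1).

E = (70/9, -4/3)

1. E_x = 70/9  [line 4·x + -14/3·y + -112/3 = 0 ∩ |EF|² = 51025/324]
2. E_y = -4/3  [line 4·x + -14/3·y + -112/3 = 0 ∩ |EF|² = 51025/324]
   → E = (70/9, -4/3)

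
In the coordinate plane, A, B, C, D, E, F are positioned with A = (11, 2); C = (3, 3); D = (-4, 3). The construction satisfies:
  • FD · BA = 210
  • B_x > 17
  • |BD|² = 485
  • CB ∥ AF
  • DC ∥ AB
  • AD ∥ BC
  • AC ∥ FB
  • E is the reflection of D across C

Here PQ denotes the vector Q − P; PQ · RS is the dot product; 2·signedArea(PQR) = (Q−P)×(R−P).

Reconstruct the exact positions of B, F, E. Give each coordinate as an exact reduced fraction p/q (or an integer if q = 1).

B = (18, 2)
E = (10, 3)
F = (26, 1)

1. B_x = 18  [AD ∥ BC ∩ DC ∥ AB]
2. B_y = 2  [AD ∥ BC ∩ DC ∥ AB]
   → B = (18, 2)
3. F_x = 26  [AC ∥ FB ∩ CB ∥ AF]
4. F_y = 1  [AC ∥ FB ∩ CB ∥ AF]
   → F = (26, 1)
5. E_x = 10  [E is the reflection of D across C]
6. E_y = 3  [E is the reflection of D across C]
   → E = (10, 3)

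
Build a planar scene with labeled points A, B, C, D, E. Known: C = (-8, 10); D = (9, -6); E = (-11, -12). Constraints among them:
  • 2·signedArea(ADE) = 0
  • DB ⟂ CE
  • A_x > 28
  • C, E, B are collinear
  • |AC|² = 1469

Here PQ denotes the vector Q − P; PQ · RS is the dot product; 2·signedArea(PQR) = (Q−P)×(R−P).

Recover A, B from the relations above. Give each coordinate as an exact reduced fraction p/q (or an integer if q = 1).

A = (29, 0)
B = (-4847/493, -1692/493)

1. A_x = 29  [line 6·x + -20·y + -174 = 0 ∩ |AC|² = 1469]
2. A_y = 0  [line 6·x + -20·y + -174 = 0 ∩ |AC|² = 1469]
   → A = (29, 0)
3. B_x = -4847/493  [C, E, B are collinear ∩ DB ⟂ CE]
4. B_y = -1692/493  [C, E, B are collinear ∩ DB ⟂ CE]
   → B = (-4847/493, -1692/493)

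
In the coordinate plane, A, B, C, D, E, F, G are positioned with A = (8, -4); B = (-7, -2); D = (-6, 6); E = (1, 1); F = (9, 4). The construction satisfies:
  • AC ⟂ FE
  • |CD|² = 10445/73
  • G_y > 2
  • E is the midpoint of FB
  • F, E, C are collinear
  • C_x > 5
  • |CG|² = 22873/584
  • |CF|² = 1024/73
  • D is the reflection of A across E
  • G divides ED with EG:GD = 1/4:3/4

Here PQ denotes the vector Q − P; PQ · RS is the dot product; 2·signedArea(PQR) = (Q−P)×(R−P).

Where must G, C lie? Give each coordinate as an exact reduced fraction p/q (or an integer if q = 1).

1. G_x = -3/4  [G divides ED with EG:GD = 1/4:3/4]
2. G_y = 9/4  [G divides ED with EG:GD = 1/4:3/4]
   → G = (-3/4, 9/4)
3. C_x = 401/73  [F, E, C are collinear ∩ AC ⟂ FE]
4. C_y = 196/73  [F, E, C are collinear ∩ AC ⟂ FE]
   → C = (401/73, 196/73)

C = (401/73, 196/73)
G = (-3/4, 9/4)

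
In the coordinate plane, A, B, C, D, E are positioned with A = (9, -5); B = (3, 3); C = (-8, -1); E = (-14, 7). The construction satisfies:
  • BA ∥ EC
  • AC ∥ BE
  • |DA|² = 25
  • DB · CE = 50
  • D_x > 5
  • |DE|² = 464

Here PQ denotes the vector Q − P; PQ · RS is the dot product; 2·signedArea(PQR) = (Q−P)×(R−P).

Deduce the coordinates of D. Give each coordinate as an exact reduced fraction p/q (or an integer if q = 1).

D = (6, -1)

1. D_x = 6  [line 6·x + -8·y + -44 = 0 ∩ |DA|² = 25]
2. D_y = -1  [line 6·x + -8·y + -44 = 0 ∩ |DA|² = 25]
   → D = (6, -1)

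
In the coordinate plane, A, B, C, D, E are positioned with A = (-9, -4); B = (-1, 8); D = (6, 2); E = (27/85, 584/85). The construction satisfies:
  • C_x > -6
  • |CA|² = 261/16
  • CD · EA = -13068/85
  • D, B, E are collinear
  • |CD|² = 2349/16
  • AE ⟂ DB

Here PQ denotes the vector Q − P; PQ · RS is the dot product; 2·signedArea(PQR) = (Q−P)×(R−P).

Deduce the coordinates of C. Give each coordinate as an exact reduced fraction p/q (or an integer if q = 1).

C = (-21/4, -5/2)

1. C_x = -21/4  [line 792/85·x + 924/85·y + 6468/85 = 0 ∩ |CA|² = 261/16]
2. C_y = -5/2  [line 792/85·x + 924/85·y + 6468/85 = 0 ∩ |CA|² = 261/16]
   → C = (-21/4, -5/2)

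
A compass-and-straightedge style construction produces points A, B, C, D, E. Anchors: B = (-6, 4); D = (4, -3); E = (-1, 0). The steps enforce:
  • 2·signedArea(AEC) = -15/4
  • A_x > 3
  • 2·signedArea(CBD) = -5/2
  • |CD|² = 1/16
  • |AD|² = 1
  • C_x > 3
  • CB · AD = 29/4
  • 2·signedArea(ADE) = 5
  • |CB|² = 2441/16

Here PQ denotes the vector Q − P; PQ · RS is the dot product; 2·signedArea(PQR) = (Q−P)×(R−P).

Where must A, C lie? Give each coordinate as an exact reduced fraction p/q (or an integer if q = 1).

1. C_x = 4  [line 7·x + 10·y + 9/2 = 0 ∩ |CB|² = 2441/16]
2. C_y = -13/4  [line 7·x + 10·y + 9/2 = 0 ∩ |CB|² = 2441/16]
   → C = (4, -13/4)
3. A_x = 4  [2·signedArea(AEC) = -15/4 ∩ 2·signedArea(ADE) = 5]
4. A_y = -4  [2·signedArea(AEC) = -15/4 ∩ 2·signedArea(ADE) = 5]
   → A = (4, -4)

A = (4, -4)
C = (4, -13/4)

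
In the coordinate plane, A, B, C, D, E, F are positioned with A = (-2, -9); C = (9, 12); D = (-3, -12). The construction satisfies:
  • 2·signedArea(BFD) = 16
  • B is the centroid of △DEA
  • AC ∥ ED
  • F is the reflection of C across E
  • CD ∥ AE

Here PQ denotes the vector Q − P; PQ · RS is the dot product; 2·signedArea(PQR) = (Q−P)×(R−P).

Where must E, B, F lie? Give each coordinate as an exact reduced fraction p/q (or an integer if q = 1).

B = (-19/3, -18)
E = (-14, -33)
F = (-37, -78)

1. E_x = -14  [AC ∥ ED ∩ CD ∥ AE]
2. E_y = -33  [AC ∥ ED ∩ CD ∥ AE]
   → E = (-14, -33)
3. B_x = -19/3  [B is the centroid of △DEA]
4. B_y = -18  [B is the centroid of △DEA]
   → B = (-19/3, -18)
5. F_x = -37  [F is the reflection of C across E]
6. F_y = -78  [F is the reflection of C across E]
   → F = (-37, -78)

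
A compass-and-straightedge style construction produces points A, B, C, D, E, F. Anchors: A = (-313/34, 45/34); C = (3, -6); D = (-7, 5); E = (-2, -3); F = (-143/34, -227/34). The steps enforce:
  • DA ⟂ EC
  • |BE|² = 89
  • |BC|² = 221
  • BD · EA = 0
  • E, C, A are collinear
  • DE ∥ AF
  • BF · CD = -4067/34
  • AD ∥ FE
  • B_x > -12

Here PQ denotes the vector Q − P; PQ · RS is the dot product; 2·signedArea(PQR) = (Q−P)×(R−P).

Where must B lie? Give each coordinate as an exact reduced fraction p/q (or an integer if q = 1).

1. B_x = -194/17  [BD · EA = 0 ∩ BF · CD = -4067/34]
2. B_y = -40/17  [BD · EA = 0 ∩ BF · CD = -4067/34]
   → B = (-194/17, -40/17)

B = (-194/17, -40/17)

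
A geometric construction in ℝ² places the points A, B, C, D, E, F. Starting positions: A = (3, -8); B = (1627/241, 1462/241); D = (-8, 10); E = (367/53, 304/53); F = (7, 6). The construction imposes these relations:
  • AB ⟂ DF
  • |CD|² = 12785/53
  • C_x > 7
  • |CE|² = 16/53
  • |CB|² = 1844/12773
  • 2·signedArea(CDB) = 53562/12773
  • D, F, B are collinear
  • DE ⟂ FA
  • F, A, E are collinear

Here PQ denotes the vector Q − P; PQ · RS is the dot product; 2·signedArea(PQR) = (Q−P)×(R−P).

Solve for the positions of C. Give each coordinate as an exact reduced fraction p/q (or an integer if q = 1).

C = (375/53, 332/53)

1. C_x = 375/53  [line 948/241·x + 3555/241·y + -1535760/12773 = 0 ∩ |CD|² = 12785/53]
2. C_y = 332/53  [line 948/241·x + 3555/241·y + -1535760/12773 = 0 ∩ |CD|² = 12785/53]
   → C = (375/53, 332/53)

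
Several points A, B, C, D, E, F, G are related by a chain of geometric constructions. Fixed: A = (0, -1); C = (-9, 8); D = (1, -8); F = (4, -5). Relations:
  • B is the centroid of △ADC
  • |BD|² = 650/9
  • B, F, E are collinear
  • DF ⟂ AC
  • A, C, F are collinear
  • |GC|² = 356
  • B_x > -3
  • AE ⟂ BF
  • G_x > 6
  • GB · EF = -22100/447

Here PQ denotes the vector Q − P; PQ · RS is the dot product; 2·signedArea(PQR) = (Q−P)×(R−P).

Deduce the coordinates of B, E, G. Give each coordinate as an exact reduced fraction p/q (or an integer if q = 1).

1. B_x = -8/3  [B is the centroid of △ADC]
2. B_y = -1/3  [B is the centroid of △ADC]
   → B = (-8/3, -1/3)
3. E_x = -84/149  [B, F, E are collinear ∩ AE ⟂ BF]
4. E_y = -269/149  [B, F, E are collinear ∩ AE ⟂ BF]
   → E = (-84/149, -269/149)
5. G_x = 7  [line -680/149·x + 476/149·y + 5712/149 = 0 ∩ |GC|² = 356]
6. G_y = -2  [line -680/149·x + 476/149·y + 5712/149 = 0 ∩ |GC|² = 356]
   → G = (7, -2)

B = (-8/3, -1/3)
E = (-84/149, -269/149)
G = (7, -2)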